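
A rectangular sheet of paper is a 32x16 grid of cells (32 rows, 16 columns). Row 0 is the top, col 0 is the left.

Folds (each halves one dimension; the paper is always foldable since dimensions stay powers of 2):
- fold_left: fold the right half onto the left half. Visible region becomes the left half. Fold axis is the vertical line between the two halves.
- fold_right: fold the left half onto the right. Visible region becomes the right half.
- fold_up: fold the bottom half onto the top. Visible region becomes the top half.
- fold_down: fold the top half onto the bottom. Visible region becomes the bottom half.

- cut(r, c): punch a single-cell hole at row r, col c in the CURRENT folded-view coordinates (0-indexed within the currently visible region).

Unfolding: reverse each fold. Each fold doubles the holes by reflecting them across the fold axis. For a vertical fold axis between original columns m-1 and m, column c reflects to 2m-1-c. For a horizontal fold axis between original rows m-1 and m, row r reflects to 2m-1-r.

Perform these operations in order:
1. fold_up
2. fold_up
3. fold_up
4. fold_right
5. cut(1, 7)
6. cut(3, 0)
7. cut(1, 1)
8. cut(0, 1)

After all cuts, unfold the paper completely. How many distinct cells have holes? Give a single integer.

Op 1 fold_up: fold axis h@16; visible region now rows[0,16) x cols[0,16) = 16x16
Op 2 fold_up: fold axis h@8; visible region now rows[0,8) x cols[0,16) = 8x16
Op 3 fold_up: fold axis h@4; visible region now rows[0,4) x cols[0,16) = 4x16
Op 4 fold_right: fold axis v@8; visible region now rows[0,4) x cols[8,16) = 4x8
Op 5 cut(1, 7): punch at orig (1,15); cuts so far [(1, 15)]; region rows[0,4) x cols[8,16) = 4x8
Op 6 cut(3, 0): punch at orig (3,8); cuts so far [(1, 15), (3, 8)]; region rows[0,4) x cols[8,16) = 4x8
Op 7 cut(1, 1): punch at orig (1,9); cuts so far [(1, 9), (1, 15), (3, 8)]; region rows[0,4) x cols[8,16) = 4x8
Op 8 cut(0, 1): punch at orig (0,9); cuts so far [(0, 9), (1, 9), (1, 15), (3, 8)]; region rows[0,4) x cols[8,16) = 4x8
Unfold 1 (reflect across v@8): 8 holes -> [(0, 6), (0, 9), (1, 0), (1, 6), (1, 9), (1, 15), (3, 7), (3, 8)]
Unfold 2 (reflect across h@4): 16 holes -> [(0, 6), (0, 9), (1, 0), (1, 6), (1, 9), (1, 15), (3, 7), (3, 8), (4, 7), (4, 8), (6, 0), (6, 6), (6, 9), (6, 15), (7, 6), (7, 9)]
Unfold 3 (reflect across h@8): 32 holes -> [(0, 6), (0, 9), (1, 0), (1, 6), (1, 9), (1, 15), (3, 7), (3, 8), (4, 7), (4, 8), (6, 0), (6, 6), (6, 9), (6, 15), (7, 6), (7, 9), (8, 6), (8, 9), (9, 0), (9, 6), (9, 9), (9, 15), (11, 7), (11, 8), (12, 7), (12, 8), (14, 0), (14, 6), (14, 9), (14, 15), (15, 6), (15, 9)]
Unfold 4 (reflect across h@16): 64 holes -> [(0, 6), (0, 9), (1, 0), (1, 6), (1, 9), (1, 15), (3, 7), (3, 8), (4, 7), (4, 8), (6, 0), (6, 6), (6, 9), (6, 15), (7, 6), (7, 9), (8, 6), (8, 9), (9, 0), (9, 6), (9, 9), (9, 15), (11, 7), (11, 8), (12, 7), (12, 8), (14, 0), (14, 6), (14, 9), (14, 15), (15, 6), (15, 9), (16, 6), (16, 9), (17, 0), (17, 6), (17, 9), (17, 15), (19, 7), (19, 8), (20, 7), (20, 8), (22, 0), (22, 6), (22, 9), (22, 15), (23, 6), (23, 9), (24, 6), (24, 9), (25, 0), (25, 6), (25, 9), (25, 15), (27, 7), (27, 8), (28, 7), (28, 8), (30, 0), (30, 6), (30, 9), (30, 15), (31, 6), (31, 9)]

Answer: 64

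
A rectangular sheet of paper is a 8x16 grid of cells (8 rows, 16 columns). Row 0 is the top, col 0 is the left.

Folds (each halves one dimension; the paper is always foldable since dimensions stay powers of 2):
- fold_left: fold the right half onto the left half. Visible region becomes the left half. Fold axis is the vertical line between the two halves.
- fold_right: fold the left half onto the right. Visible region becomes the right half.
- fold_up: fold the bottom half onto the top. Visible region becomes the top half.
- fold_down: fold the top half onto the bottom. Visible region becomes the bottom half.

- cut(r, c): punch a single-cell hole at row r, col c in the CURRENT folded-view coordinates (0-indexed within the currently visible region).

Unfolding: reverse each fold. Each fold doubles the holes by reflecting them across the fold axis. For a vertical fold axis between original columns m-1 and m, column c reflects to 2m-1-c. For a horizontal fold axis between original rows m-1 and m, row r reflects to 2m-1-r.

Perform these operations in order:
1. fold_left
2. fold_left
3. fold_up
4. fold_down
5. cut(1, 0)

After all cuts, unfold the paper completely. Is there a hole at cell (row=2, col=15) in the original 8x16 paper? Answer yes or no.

Op 1 fold_left: fold axis v@8; visible region now rows[0,8) x cols[0,8) = 8x8
Op 2 fold_left: fold axis v@4; visible region now rows[0,8) x cols[0,4) = 8x4
Op 3 fold_up: fold axis h@4; visible region now rows[0,4) x cols[0,4) = 4x4
Op 4 fold_down: fold axis h@2; visible region now rows[2,4) x cols[0,4) = 2x4
Op 5 cut(1, 0): punch at orig (3,0); cuts so far [(3, 0)]; region rows[2,4) x cols[0,4) = 2x4
Unfold 1 (reflect across h@2): 2 holes -> [(0, 0), (3, 0)]
Unfold 2 (reflect across h@4): 4 holes -> [(0, 0), (3, 0), (4, 0), (7, 0)]
Unfold 3 (reflect across v@4): 8 holes -> [(0, 0), (0, 7), (3, 0), (3, 7), (4, 0), (4, 7), (7, 0), (7, 7)]
Unfold 4 (reflect across v@8): 16 holes -> [(0, 0), (0, 7), (0, 8), (0, 15), (3, 0), (3, 7), (3, 8), (3, 15), (4, 0), (4, 7), (4, 8), (4, 15), (7, 0), (7, 7), (7, 8), (7, 15)]
Holes: [(0, 0), (0, 7), (0, 8), (0, 15), (3, 0), (3, 7), (3, 8), (3, 15), (4, 0), (4, 7), (4, 8), (4, 15), (7, 0), (7, 7), (7, 8), (7, 15)]

Answer: no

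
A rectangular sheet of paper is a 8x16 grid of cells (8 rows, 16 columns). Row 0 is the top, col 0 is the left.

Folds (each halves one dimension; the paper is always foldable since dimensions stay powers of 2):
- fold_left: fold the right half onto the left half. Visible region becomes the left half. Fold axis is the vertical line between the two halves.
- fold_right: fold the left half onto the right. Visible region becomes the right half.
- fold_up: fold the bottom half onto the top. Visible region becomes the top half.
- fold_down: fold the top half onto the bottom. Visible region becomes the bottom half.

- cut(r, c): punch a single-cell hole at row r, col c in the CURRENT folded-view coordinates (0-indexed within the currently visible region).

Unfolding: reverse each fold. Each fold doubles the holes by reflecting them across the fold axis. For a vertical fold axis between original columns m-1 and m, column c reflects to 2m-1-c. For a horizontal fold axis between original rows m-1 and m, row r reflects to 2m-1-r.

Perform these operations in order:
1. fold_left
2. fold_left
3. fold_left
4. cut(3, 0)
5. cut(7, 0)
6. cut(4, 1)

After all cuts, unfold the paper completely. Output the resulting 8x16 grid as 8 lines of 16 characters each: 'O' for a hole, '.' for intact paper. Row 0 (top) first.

Op 1 fold_left: fold axis v@8; visible region now rows[0,8) x cols[0,8) = 8x8
Op 2 fold_left: fold axis v@4; visible region now rows[0,8) x cols[0,4) = 8x4
Op 3 fold_left: fold axis v@2; visible region now rows[0,8) x cols[0,2) = 8x2
Op 4 cut(3, 0): punch at orig (3,0); cuts so far [(3, 0)]; region rows[0,8) x cols[0,2) = 8x2
Op 5 cut(7, 0): punch at orig (7,0); cuts so far [(3, 0), (7, 0)]; region rows[0,8) x cols[0,2) = 8x2
Op 6 cut(4, 1): punch at orig (4,1); cuts so far [(3, 0), (4, 1), (7, 0)]; region rows[0,8) x cols[0,2) = 8x2
Unfold 1 (reflect across v@2): 6 holes -> [(3, 0), (3, 3), (4, 1), (4, 2), (7, 0), (7, 3)]
Unfold 2 (reflect across v@4): 12 holes -> [(3, 0), (3, 3), (3, 4), (3, 7), (4, 1), (4, 2), (4, 5), (4, 6), (7, 0), (7, 3), (7, 4), (7, 7)]
Unfold 3 (reflect across v@8): 24 holes -> [(3, 0), (3, 3), (3, 4), (3, 7), (3, 8), (3, 11), (3, 12), (3, 15), (4, 1), (4, 2), (4, 5), (4, 6), (4, 9), (4, 10), (4, 13), (4, 14), (7, 0), (7, 3), (7, 4), (7, 7), (7, 8), (7, 11), (7, 12), (7, 15)]

Answer: ................
................
................
O..OO..OO..OO..O
.OO..OO..OO..OO.
................
................
O..OO..OO..OO..O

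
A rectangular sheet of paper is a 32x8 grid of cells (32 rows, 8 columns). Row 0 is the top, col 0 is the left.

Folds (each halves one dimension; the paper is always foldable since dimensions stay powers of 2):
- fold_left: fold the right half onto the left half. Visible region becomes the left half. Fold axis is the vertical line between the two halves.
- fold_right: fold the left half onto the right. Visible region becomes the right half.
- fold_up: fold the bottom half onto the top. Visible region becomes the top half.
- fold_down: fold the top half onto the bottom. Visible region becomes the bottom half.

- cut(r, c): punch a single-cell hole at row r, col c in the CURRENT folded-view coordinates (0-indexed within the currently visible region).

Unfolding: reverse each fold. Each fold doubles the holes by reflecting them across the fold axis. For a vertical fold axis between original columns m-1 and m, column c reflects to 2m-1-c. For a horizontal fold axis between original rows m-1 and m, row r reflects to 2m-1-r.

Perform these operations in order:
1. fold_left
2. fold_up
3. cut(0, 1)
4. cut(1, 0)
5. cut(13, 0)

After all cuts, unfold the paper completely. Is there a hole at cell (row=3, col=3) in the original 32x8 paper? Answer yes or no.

Answer: no

Derivation:
Op 1 fold_left: fold axis v@4; visible region now rows[0,32) x cols[0,4) = 32x4
Op 2 fold_up: fold axis h@16; visible region now rows[0,16) x cols[0,4) = 16x4
Op 3 cut(0, 1): punch at orig (0,1); cuts so far [(0, 1)]; region rows[0,16) x cols[0,4) = 16x4
Op 4 cut(1, 0): punch at orig (1,0); cuts so far [(0, 1), (1, 0)]; region rows[0,16) x cols[0,4) = 16x4
Op 5 cut(13, 0): punch at orig (13,0); cuts so far [(0, 1), (1, 0), (13, 0)]; region rows[0,16) x cols[0,4) = 16x4
Unfold 1 (reflect across h@16): 6 holes -> [(0, 1), (1, 0), (13, 0), (18, 0), (30, 0), (31, 1)]
Unfold 2 (reflect across v@4): 12 holes -> [(0, 1), (0, 6), (1, 0), (1, 7), (13, 0), (13, 7), (18, 0), (18, 7), (30, 0), (30, 7), (31, 1), (31, 6)]
Holes: [(0, 1), (0, 6), (1, 0), (1, 7), (13, 0), (13, 7), (18, 0), (18, 7), (30, 0), (30, 7), (31, 1), (31, 6)]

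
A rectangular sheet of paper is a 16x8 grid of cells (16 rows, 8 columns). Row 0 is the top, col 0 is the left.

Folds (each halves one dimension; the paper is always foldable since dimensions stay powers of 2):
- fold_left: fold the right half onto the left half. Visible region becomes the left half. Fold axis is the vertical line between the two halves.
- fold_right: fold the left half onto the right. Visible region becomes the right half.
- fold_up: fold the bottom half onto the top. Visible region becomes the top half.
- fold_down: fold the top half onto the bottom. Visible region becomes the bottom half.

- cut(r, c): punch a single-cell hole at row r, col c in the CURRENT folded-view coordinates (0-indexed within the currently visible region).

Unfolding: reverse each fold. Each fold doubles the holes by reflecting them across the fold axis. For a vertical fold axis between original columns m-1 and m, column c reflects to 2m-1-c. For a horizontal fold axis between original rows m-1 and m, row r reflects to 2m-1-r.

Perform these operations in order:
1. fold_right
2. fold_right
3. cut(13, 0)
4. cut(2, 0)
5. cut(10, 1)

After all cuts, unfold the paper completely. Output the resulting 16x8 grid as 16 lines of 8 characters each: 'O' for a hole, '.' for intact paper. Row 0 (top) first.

Answer: ........
........
.OO..OO.
........
........
........
........
........
........
........
O..OO..O
........
........
.OO..OO.
........
........

Derivation:
Op 1 fold_right: fold axis v@4; visible region now rows[0,16) x cols[4,8) = 16x4
Op 2 fold_right: fold axis v@6; visible region now rows[0,16) x cols[6,8) = 16x2
Op 3 cut(13, 0): punch at orig (13,6); cuts so far [(13, 6)]; region rows[0,16) x cols[6,8) = 16x2
Op 4 cut(2, 0): punch at orig (2,6); cuts so far [(2, 6), (13, 6)]; region rows[0,16) x cols[6,8) = 16x2
Op 5 cut(10, 1): punch at orig (10,7); cuts so far [(2, 6), (10, 7), (13, 6)]; region rows[0,16) x cols[6,8) = 16x2
Unfold 1 (reflect across v@6): 6 holes -> [(2, 5), (2, 6), (10, 4), (10, 7), (13, 5), (13, 6)]
Unfold 2 (reflect across v@4): 12 holes -> [(2, 1), (2, 2), (2, 5), (2, 6), (10, 0), (10, 3), (10, 4), (10, 7), (13, 1), (13, 2), (13, 5), (13, 6)]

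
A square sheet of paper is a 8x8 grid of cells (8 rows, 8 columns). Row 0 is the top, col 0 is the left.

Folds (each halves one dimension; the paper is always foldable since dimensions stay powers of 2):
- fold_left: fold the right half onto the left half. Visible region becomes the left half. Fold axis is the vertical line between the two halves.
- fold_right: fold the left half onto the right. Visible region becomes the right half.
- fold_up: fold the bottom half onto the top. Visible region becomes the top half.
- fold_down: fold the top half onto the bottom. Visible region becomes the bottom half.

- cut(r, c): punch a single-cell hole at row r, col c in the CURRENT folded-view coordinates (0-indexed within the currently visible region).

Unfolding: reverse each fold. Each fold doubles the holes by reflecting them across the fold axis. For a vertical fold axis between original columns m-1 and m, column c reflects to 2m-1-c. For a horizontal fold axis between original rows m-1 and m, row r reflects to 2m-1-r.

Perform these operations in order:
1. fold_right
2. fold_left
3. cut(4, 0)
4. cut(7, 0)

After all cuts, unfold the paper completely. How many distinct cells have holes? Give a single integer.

Answer: 8

Derivation:
Op 1 fold_right: fold axis v@4; visible region now rows[0,8) x cols[4,8) = 8x4
Op 2 fold_left: fold axis v@6; visible region now rows[0,8) x cols[4,6) = 8x2
Op 3 cut(4, 0): punch at orig (4,4); cuts so far [(4, 4)]; region rows[0,8) x cols[4,6) = 8x2
Op 4 cut(7, 0): punch at orig (7,4); cuts so far [(4, 4), (7, 4)]; region rows[0,8) x cols[4,6) = 8x2
Unfold 1 (reflect across v@6): 4 holes -> [(4, 4), (4, 7), (7, 4), (7, 7)]
Unfold 2 (reflect across v@4): 8 holes -> [(4, 0), (4, 3), (4, 4), (4, 7), (7, 0), (7, 3), (7, 4), (7, 7)]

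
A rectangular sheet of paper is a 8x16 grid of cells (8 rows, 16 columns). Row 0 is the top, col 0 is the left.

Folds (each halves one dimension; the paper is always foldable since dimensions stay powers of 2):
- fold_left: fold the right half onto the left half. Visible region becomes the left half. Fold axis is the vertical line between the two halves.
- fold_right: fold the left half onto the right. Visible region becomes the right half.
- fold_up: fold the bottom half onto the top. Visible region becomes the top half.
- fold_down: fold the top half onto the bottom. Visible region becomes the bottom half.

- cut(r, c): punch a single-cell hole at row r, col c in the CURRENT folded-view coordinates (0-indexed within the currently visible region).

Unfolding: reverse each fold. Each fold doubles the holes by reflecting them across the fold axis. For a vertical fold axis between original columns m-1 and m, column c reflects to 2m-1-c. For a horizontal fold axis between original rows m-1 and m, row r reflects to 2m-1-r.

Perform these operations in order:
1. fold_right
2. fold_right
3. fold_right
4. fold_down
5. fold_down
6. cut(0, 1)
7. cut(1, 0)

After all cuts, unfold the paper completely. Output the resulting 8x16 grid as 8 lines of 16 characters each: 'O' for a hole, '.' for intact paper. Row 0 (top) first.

Answer: .OO..OO..OO..OO.
O..OO..OO..OO..O
O..OO..OO..OO..O
.OO..OO..OO..OO.
.OO..OO..OO..OO.
O..OO..OO..OO..O
O..OO..OO..OO..O
.OO..OO..OO..OO.

Derivation:
Op 1 fold_right: fold axis v@8; visible region now rows[0,8) x cols[8,16) = 8x8
Op 2 fold_right: fold axis v@12; visible region now rows[0,8) x cols[12,16) = 8x4
Op 3 fold_right: fold axis v@14; visible region now rows[0,8) x cols[14,16) = 8x2
Op 4 fold_down: fold axis h@4; visible region now rows[4,8) x cols[14,16) = 4x2
Op 5 fold_down: fold axis h@6; visible region now rows[6,8) x cols[14,16) = 2x2
Op 6 cut(0, 1): punch at orig (6,15); cuts so far [(6, 15)]; region rows[6,8) x cols[14,16) = 2x2
Op 7 cut(1, 0): punch at orig (7,14); cuts so far [(6, 15), (7, 14)]; region rows[6,8) x cols[14,16) = 2x2
Unfold 1 (reflect across h@6): 4 holes -> [(4, 14), (5, 15), (6, 15), (7, 14)]
Unfold 2 (reflect across h@4): 8 holes -> [(0, 14), (1, 15), (2, 15), (3, 14), (4, 14), (5, 15), (6, 15), (7, 14)]
Unfold 3 (reflect across v@14): 16 holes -> [(0, 13), (0, 14), (1, 12), (1, 15), (2, 12), (2, 15), (3, 13), (3, 14), (4, 13), (4, 14), (5, 12), (5, 15), (6, 12), (6, 15), (7, 13), (7, 14)]
Unfold 4 (reflect across v@12): 32 holes -> [(0, 9), (0, 10), (0, 13), (0, 14), (1, 8), (1, 11), (1, 12), (1, 15), (2, 8), (2, 11), (2, 12), (2, 15), (3, 9), (3, 10), (3, 13), (3, 14), (4, 9), (4, 10), (4, 13), (4, 14), (5, 8), (5, 11), (5, 12), (5, 15), (6, 8), (6, 11), (6, 12), (6, 15), (7, 9), (7, 10), (7, 13), (7, 14)]
Unfold 5 (reflect across v@8): 64 holes -> [(0, 1), (0, 2), (0, 5), (0, 6), (0, 9), (0, 10), (0, 13), (0, 14), (1, 0), (1, 3), (1, 4), (1, 7), (1, 8), (1, 11), (1, 12), (1, 15), (2, 0), (2, 3), (2, 4), (2, 7), (2, 8), (2, 11), (2, 12), (2, 15), (3, 1), (3, 2), (3, 5), (3, 6), (3, 9), (3, 10), (3, 13), (3, 14), (4, 1), (4, 2), (4, 5), (4, 6), (4, 9), (4, 10), (4, 13), (4, 14), (5, 0), (5, 3), (5, 4), (5, 7), (5, 8), (5, 11), (5, 12), (5, 15), (6, 0), (6, 3), (6, 4), (6, 7), (6, 8), (6, 11), (6, 12), (6, 15), (7, 1), (7, 2), (7, 5), (7, 6), (7, 9), (7, 10), (7, 13), (7, 14)]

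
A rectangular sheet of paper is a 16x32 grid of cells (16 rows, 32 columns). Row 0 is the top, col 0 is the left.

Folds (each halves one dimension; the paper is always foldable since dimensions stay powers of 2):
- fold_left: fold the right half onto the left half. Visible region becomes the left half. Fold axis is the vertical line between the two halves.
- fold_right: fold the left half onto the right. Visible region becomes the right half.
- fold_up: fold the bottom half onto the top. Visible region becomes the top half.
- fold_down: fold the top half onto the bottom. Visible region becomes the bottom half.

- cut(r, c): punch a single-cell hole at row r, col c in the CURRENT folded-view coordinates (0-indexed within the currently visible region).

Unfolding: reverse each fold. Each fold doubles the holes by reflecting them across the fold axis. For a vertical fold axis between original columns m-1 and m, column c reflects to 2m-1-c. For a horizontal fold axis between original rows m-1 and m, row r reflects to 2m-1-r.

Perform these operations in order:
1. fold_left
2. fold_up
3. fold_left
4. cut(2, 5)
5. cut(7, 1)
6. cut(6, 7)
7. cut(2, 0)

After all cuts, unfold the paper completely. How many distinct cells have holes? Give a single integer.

Answer: 32

Derivation:
Op 1 fold_left: fold axis v@16; visible region now rows[0,16) x cols[0,16) = 16x16
Op 2 fold_up: fold axis h@8; visible region now rows[0,8) x cols[0,16) = 8x16
Op 3 fold_left: fold axis v@8; visible region now rows[0,8) x cols[0,8) = 8x8
Op 4 cut(2, 5): punch at orig (2,5); cuts so far [(2, 5)]; region rows[0,8) x cols[0,8) = 8x8
Op 5 cut(7, 1): punch at orig (7,1); cuts so far [(2, 5), (7, 1)]; region rows[0,8) x cols[0,8) = 8x8
Op 6 cut(6, 7): punch at orig (6,7); cuts so far [(2, 5), (6, 7), (7, 1)]; region rows[0,8) x cols[0,8) = 8x8
Op 7 cut(2, 0): punch at orig (2,0); cuts so far [(2, 0), (2, 5), (6, 7), (7, 1)]; region rows[0,8) x cols[0,8) = 8x8
Unfold 1 (reflect across v@8): 8 holes -> [(2, 0), (2, 5), (2, 10), (2, 15), (6, 7), (6, 8), (7, 1), (7, 14)]
Unfold 2 (reflect across h@8): 16 holes -> [(2, 0), (2, 5), (2, 10), (2, 15), (6, 7), (6, 8), (7, 1), (7, 14), (8, 1), (8, 14), (9, 7), (9, 8), (13, 0), (13, 5), (13, 10), (13, 15)]
Unfold 3 (reflect across v@16): 32 holes -> [(2, 0), (2, 5), (2, 10), (2, 15), (2, 16), (2, 21), (2, 26), (2, 31), (6, 7), (6, 8), (6, 23), (6, 24), (7, 1), (7, 14), (7, 17), (7, 30), (8, 1), (8, 14), (8, 17), (8, 30), (9, 7), (9, 8), (9, 23), (9, 24), (13, 0), (13, 5), (13, 10), (13, 15), (13, 16), (13, 21), (13, 26), (13, 31)]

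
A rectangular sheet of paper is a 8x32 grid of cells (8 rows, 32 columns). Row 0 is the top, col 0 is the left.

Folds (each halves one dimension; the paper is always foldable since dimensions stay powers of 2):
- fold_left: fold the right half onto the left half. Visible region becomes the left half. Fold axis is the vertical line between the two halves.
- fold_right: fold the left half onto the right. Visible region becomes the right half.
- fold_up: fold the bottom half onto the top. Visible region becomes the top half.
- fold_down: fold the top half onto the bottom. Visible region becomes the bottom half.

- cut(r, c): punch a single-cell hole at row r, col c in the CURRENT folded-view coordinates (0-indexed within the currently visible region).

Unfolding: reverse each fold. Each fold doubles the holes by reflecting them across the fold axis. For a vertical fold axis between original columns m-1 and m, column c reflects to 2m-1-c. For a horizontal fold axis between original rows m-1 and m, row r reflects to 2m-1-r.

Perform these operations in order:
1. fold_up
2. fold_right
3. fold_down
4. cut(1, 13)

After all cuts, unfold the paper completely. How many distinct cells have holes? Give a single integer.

Answer: 8

Derivation:
Op 1 fold_up: fold axis h@4; visible region now rows[0,4) x cols[0,32) = 4x32
Op 2 fold_right: fold axis v@16; visible region now rows[0,4) x cols[16,32) = 4x16
Op 3 fold_down: fold axis h@2; visible region now rows[2,4) x cols[16,32) = 2x16
Op 4 cut(1, 13): punch at orig (3,29); cuts so far [(3, 29)]; region rows[2,4) x cols[16,32) = 2x16
Unfold 1 (reflect across h@2): 2 holes -> [(0, 29), (3, 29)]
Unfold 2 (reflect across v@16): 4 holes -> [(0, 2), (0, 29), (3, 2), (3, 29)]
Unfold 3 (reflect across h@4): 8 holes -> [(0, 2), (0, 29), (3, 2), (3, 29), (4, 2), (4, 29), (7, 2), (7, 29)]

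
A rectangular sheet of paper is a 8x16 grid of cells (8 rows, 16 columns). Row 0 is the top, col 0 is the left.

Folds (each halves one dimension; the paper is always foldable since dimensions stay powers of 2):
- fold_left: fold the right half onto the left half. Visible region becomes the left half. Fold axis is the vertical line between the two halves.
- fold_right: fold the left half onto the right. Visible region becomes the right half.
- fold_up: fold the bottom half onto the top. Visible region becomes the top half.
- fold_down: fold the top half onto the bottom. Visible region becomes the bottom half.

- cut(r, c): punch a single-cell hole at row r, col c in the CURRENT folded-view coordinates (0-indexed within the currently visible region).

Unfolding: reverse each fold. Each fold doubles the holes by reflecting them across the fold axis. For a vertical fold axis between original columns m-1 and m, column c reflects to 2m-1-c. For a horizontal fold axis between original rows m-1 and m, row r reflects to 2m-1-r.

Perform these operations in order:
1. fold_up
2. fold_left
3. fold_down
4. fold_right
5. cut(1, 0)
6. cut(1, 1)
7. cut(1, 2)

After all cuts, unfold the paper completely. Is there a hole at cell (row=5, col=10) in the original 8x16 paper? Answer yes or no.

Op 1 fold_up: fold axis h@4; visible region now rows[0,4) x cols[0,16) = 4x16
Op 2 fold_left: fold axis v@8; visible region now rows[0,4) x cols[0,8) = 4x8
Op 3 fold_down: fold axis h@2; visible region now rows[2,4) x cols[0,8) = 2x8
Op 4 fold_right: fold axis v@4; visible region now rows[2,4) x cols[4,8) = 2x4
Op 5 cut(1, 0): punch at orig (3,4); cuts so far [(3, 4)]; region rows[2,4) x cols[4,8) = 2x4
Op 6 cut(1, 1): punch at orig (3,5); cuts so far [(3, 4), (3, 5)]; region rows[2,4) x cols[4,8) = 2x4
Op 7 cut(1, 2): punch at orig (3,6); cuts so far [(3, 4), (3, 5), (3, 6)]; region rows[2,4) x cols[4,8) = 2x4
Unfold 1 (reflect across v@4): 6 holes -> [(3, 1), (3, 2), (3, 3), (3, 4), (3, 5), (3, 6)]
Unfold 2 (reflect across h@2): 12 holes -> [(0, 1), (0, 2), (0, 3), (0, 4), (0, 5), (0, 6), (3, 1), (3, 2), (3, 3), (3, 4), (3, 5), (3, 6)]
Unfold 3 (reflect across v@8): 24 holes -> [(0, 1), (0, 2), (0, 3), (0, 4), (0, 5), (0, 6), (0, 9), (0, 10), (0, 11), (0, 12), (0, 13), (0, 14), (3, 1), (3, 2), (3, 3), (3, 4), (3, 5), (3, 6), (3, 9), (3, 10), (3, 11), (3, 12), (3, 13), (3, 14)]
Unfold 4 (reflect across h@4): 48 holes -> [(0, 1), (0, 2), (0, 3), (0, 4), (0, 5), (0, 6), (0, 9), (0, 10), (0, 11), (0, 12), (0, 13), (0, 14), (3, 1), (3, 2), (3, 3), (3, 4), (3, 5), (3, 6), (3, 9), (3, 10), (3, 11), (3, 12), (3, 13), (3, 14), (4, 1), (4, 2), (4, 3), (4, 4), (4, 5), (4, 6), (4, 9), (4, 10), (4, 11), (4, 12), (4, 13), (4, 14), (7, 1), (7, 2), (7, 3), (7, 4), (7, 5), (7, 6), (7, 9), (7, 10), (7, 11), (7, 12), (7, 13), (7, 14)]
Holes: [(0, 1), (0, 2), (0, 3), (0, 4), (0, 5), (0, 6), (0, 9), (0, 10), (0, 11), (0, 12), (0, 13), (0, 14), (3, 1), (3, 2), (3, 3), (3, 4), (3, 5), (3, 6), (3, 9), (3, 10), (3, 11), (3, 12), (3, 13), (3, 14), (4, 1), (4, 2), (4, 3), (4, 4), (4, 5), (4, 6), (4, 9), (4, 10), (4, 11), (4, 12), (4, 13), (4, 14), (7, 1), (7, 2), (7, 3), (7, 4), (7, 5), (7, 6), (7, 9), (7, 10), (7, 11), (7, 12), (7, 13), (7, 14)]

Answer: no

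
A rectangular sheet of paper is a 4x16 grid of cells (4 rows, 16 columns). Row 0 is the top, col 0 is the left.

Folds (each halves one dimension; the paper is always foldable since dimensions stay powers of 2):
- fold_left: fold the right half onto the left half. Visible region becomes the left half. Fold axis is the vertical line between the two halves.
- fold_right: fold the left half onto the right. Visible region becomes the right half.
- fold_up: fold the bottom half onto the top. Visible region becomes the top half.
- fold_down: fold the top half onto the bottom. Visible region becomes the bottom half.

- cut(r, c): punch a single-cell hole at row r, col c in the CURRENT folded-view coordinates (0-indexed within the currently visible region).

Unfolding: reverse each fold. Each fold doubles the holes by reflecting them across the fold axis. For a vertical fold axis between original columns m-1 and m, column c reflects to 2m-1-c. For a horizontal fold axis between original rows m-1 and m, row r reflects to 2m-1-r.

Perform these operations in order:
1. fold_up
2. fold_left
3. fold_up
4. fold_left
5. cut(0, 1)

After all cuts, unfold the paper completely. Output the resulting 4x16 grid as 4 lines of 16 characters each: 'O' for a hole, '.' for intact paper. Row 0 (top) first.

Answer: .O....O..O....O.
.O....O..O....O.
.O....O..O....O.
.O....O..O....O.

Derivation:
Op 1 fold_up: fold axis h@2; visible region now rows[0,2) x cols[0,16) = 2x16
Op 2 fold_left: fold axis v@8; visible region now rows[0,2) x cols[0,8) = 2x8
Op 3 fold_up: fold axis h@1; visible region now rows[0,1) x cols[0,8) = 1x8
Op 4 fold_left: fold axis v@4; visible region now rows[0,1) x cols[0,4) = 1x4
Op 5 cut(0, 1): punch at orig (0,1); cuts so far [(0, 1)]; region rows[0,1) x cols[0,4) = 1x4
Unfold 1 (reflect across v@4): 2 holes -> [(0, 1), (0, 6)]
Unfold 2 (reflect across h@1): 4 holes -> [(0, 1), (0, 6), (1, 1), (1, 6)]
Unfold 3 (reflect across v@8): 8 holes -> [(0, 1), (0, 6), (0, 9), (0, 14), (1, 1), (1, 6), (1, 9), (1, 14)]
Unfold 4 (reflect across h@2): 16 holes -> [(0, 1), (0, 6), (0, 9), (0, 14), (1, 1), (1, 6), (1, 9), (1, 14), (2, 1), (2, 6), (2, 9), (2, 14), (3, 1), (3, 6), (3, 9), (3, 14)]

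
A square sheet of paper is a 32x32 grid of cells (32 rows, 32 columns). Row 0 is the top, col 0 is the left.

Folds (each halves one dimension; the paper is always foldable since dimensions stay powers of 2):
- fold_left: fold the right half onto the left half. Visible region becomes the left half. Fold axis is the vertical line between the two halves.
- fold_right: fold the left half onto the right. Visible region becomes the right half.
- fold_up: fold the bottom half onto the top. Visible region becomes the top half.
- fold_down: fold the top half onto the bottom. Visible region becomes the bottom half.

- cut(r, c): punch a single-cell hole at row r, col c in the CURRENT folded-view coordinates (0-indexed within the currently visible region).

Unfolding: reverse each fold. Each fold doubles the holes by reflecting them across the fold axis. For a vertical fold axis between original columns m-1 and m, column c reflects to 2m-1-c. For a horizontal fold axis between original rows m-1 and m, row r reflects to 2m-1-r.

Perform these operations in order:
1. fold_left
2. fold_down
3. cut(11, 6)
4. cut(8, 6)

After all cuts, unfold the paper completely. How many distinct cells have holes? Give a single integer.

Answer: 8

Derivation:
Op 1 fold_left: fold axis v@16; visible region now rows[0,32) x cols[0,16) = 32x16
Op 2 fold_down: fold axis h@16; visible region now rows[16,32) x cols[0,16) = 16x16
Op 3 cut(11, 6): punch at orig (27,6); cuts so far [(27, 6)]; region rows[16,32) x cols[0,16) = 16x16
Op 4 cut(8, 6): punch at orig (24,6); cuts so far [(24, 6), (27, 6)]; region rows[16,32) x cols[0,16) = 16x16
Unfold 1 (reflect across h@16): 4 holes -> [(4, 6), (7, 6), (24, 6), (27, 6)]
Unfold 2 (reflect across v@16): 8 holes -> [(4, 6), (4, 25), (7, 6), (7, 25), (24, 6), (24, 25), (27, 6), (27, 25)]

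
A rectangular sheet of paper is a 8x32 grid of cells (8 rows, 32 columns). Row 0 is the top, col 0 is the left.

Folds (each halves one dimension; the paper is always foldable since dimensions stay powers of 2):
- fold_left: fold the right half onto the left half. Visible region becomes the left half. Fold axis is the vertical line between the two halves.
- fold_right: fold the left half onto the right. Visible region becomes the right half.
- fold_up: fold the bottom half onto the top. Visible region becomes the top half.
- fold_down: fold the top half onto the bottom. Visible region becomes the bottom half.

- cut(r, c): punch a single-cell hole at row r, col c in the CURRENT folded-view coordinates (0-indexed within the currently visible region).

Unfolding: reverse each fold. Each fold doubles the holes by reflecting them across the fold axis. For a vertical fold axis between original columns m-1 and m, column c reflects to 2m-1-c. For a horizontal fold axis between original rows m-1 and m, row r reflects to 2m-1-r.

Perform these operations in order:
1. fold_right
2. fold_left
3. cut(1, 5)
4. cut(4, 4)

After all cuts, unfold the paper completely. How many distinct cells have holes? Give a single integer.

Answer: 8

Derivation:
Op 1 fold_right: fold axis v@16; visible region now rows[0,8) x cols[16,32) = 8x16
Op 2 fold_left: fold axis v@24; visible region now rows[0,8) x cols[16,24) = 8x8
Op 3 cut(1, 5): punch at orig (1,21); cuts so far [(1, 21)]; region rows[0,8) x cols[16,24) = 8x8
Op 4 cut(4, 4): punch at orig (4,20); cuts so far [(1, 21), (4, 20)]; region rows[0,8) x cols[16,24) = 8x8
Unfold 1 (reflect across v@24): 4 holes -> [(1, 21), (1, 26), (4, 20), (4, 27)]
Unfold 2 (reflect across v@16): 8 holes -> [(1, 5), (1, 10), (1, 21), (1, 26), (4, 4), (4, 11), (4, 20), (4, 27)]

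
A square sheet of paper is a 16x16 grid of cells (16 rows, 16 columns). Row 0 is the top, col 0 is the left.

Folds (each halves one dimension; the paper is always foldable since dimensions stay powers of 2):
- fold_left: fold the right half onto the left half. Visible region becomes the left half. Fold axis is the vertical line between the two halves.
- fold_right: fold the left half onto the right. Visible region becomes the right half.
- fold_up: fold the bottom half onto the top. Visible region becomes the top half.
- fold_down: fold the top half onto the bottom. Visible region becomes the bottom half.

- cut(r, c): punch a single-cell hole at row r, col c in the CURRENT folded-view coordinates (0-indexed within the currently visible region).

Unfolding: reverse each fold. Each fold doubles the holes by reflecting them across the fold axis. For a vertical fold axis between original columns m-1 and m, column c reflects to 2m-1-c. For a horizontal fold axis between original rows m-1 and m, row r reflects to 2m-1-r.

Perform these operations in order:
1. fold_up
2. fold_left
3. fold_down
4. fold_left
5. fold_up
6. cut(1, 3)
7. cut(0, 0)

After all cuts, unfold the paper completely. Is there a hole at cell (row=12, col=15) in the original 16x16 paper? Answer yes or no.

Op 1 fold_up: fold axis h@8; visible region now rows[0,8) x cols[0,16) = 8x16
Op 2 fold_left: fold axis v@8; visible region now rows[0,8) x cols[0,8) = 8x8
Op 3 fold_down: fold axis h@4; visible region now rows[4,8) x cols[0,8) = 4x8
Op 4 fold_left: fold axis v@4; visible region now rows[4,8) x cols[0,4) = 4x4
Op 5 fold_up: fold axis h@6; visible region now rows[4,6) x cols[0,4) = 2x4
Op 6 cut(1, 3): punch at orig (5,3); cuts so far [(5, 3)]; region rows[4,6) x cols[0,4) = 2x4
Op 7 cut(0, 0): punch at orig (4,0); cuts so far [(4, 0), (5, 3)]; region rows[4,6) x cols[0,4) = 2x4
Unfold 1 (reflect across h@6): 4 holes -> [(4, 0), (5, 3), (6, 3), (7, 0)]
Unfold 2 (reflect across v@4): 8 holes -> [(4, 0), (4, 7), (5, 3), (5, 4), (6, 3), (6, 4), (7, 0), (7, 7)]
Unfold 3 (reflect across h@4): 16 holes -> [(0, 0), (0, 7), (1, 3), (1, 4), (2, 3), (2, 4), (3, 0), (3, 7), (4, 0), (4, 7), (5, 3), (5, 4), (6, 3), (6, 4), (7, 0), (7, 7)]
Unfold 4 (reflect across v@8): 32 holes -> [(0, 0), (0, 7), (0, 8), (0, 15), (1, 3), (1, 4), (1, 11), (1, 12), (2, 3), (2, 4), (2, 11), (2, 12), (3, 0), (3, 7), (3, 8), (3, 15), (4, 0), (4, 7), (4, 8), (4, 15), (5, 3), (5, 4), (5, 11), (5, 12), (6, 3), (6, 4), (6, 11), (6, 12), (7, 0), (7, 7), (7, 8), (7, 15)]
Unfold 5 (reflect across h@8): 64 holes -> [(0, 0), (0, 7), (0, 8), (0, 15), (1, 3), (1, 4), (1, 11), (1, 12), (2, 3), (2, 4), (2, 11), (2, 12), (3, 0), (3, 7), (3, 8), (3, 15), (4, 0), (4, 7), (4, 8), (4, 15), (5, 3), (5, 4), (5, 11), (5, 12), (6, 3), (6, 4), (6, 11), (6, 12), (7, 0), (7, 7), (7, 8), (7, 15), (8, 0), (8, 7), (8, 8), (8, 15), (9, 3), (9, 4), (9, 11), (9, 12), (10, 3), (10, 4), (10, 11), (10, 12), (11, 0), (11, 7), (11, 8), (11, 15), (12, 0), (12, 7), (12, 8), (12, 15), (13, 3), (13, 4), (13, 11), (13, 12), (14, 3), (14, 4), (14, 11), (14, 12), (15, 0), (15, 7), (15, 8), (15, 15)]
Holes: [(0, 0), (0, 7), (0, 8), (0, 15), (1, 3), (1, 4), (1, 11), (1, 12), (2, 3), (2, 4), (2, 11), (2, 12), (3, 0), (3, 7), (3, 8), (3, 15), (4, 0), (4, 7), (4, 8), (4, 15), (5, 3), (5, 4), (5, 11), (5, 12), (6, 3), (6, 4), (6, 11), (6, 12), (7, 0), (7, 7), (7, 8), (7, 15), (8, 0), (8, 7), (8, 8), (8, 15), (9, 3), (9, 4), (9, 11), (9, 12), (10, 3), (10, 4), (10, 11), (10, 12), (11, 0), (11, 7), (11, 8), (11, 15), (12, 0), (12, 7), (12, 8), (12, 15), (13, 3), (13, 4), (13, 11), (13, 12), (14, 3), (14, 4), (14, 11), (14, 12), (15, 0), (15, 7), (15, 8), (15, 15)]

Answer: yes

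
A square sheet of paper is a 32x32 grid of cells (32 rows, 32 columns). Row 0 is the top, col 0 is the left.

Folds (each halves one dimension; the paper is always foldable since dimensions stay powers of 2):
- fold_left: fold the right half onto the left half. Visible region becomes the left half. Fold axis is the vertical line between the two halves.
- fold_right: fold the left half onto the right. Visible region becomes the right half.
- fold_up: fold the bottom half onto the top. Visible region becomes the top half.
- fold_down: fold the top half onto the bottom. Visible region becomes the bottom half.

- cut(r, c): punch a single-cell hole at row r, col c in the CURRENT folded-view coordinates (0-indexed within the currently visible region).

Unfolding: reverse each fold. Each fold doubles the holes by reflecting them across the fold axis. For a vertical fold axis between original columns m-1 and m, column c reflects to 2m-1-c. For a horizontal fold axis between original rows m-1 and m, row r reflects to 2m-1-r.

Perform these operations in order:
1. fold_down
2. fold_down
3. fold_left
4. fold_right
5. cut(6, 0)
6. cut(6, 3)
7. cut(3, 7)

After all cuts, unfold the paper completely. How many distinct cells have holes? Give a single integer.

Answer: 48

Derivation:
Op 1 fold_down: fold axis h@16; visible region now rows[16,32) x cols[0,32) = 16x32
Op 2 fold_down: fold axis h@24; visible region now rows[24,32) x cols[0,32) = 8x32
Op 3 fold_left: fold axis v@16; visible region now rows[24,32) x cols[0,16) = 8x16
Op 4 fold_right: fold axis v@8; visible region now rows[24,32) x cols[8,16) = 8x8
Op 5 cut(6, 0): punch at orig (30,8); cuts so far [(30, 8)]; region rows[24,32) x cols[8,16) = 8x8
Op 6 cut(6, 3): punch at orig (30,11); cuts so far [(30, 8), (30, 11)]; region rows[24,32) x cols[8,16) = 8x8
Op 7 cut(3, 7): punch at orig (27,15); cuts so far [(27, 15), (30, 8), (30, 11)]; region rows[24,32) x cols[8,16) = 8x8
Unfold 1 (reflect across v@8): 6 holes -> [(27, 0), (27, 15), (30, 4), (30, 7), (30, 8), (30, 11)]
Unfold 2 (reflect across v@16): 12 holes -> [(27, 0), (27, 15), (27, 16), (27, 31), (30, 4), (30, 7), (30, 8), (30, 11), (30, 20), (30, 23), (30, 24), (30, 27)]
Unfold 3 (reflect across h@24): 24 holes -> [(17, 4), (17, 7), (17, 8), (17, 11), (17, 20), (17, 23), (17, 24), (17, 27), (20, 0), (20, 15), (20, 16), (20, 31), (27, 0), (27, 15), (27, 16), (27, 31), (30, 4), (30, 7), (30, 8), (30, 11), (30, 20), (30, 23), (30, 24), (30, 27)]
Unfold 4 (reflect across h@16): 48 holes -> [(1, 4), (1, 7), (1, 8), (1, 11), (1, 20), (1, 23), (1, 24), (1, 27), (4, 0), (4, 15), (4, 16), (4, 31), (11, 0), (11, 15), (11, 16), (11, 31), (14, 4), (14, 7), (14, 8), (14, 11), (14, 20), (14, 23), (14, 24), (14, 27), (17, 4), (17, 7), (17, 8), (17, 11), (17, 20), (17, 23), (17, 24), (17, 27), (20, 0), (20, 15), (20, 16), (20, 31), (27, 0), (27, 15), (27, 16), (27, 31), (30, 4), (30, 7), (30, 8), (30, 11), (30, 20), (30, 23), (30, 24), (30, 27)]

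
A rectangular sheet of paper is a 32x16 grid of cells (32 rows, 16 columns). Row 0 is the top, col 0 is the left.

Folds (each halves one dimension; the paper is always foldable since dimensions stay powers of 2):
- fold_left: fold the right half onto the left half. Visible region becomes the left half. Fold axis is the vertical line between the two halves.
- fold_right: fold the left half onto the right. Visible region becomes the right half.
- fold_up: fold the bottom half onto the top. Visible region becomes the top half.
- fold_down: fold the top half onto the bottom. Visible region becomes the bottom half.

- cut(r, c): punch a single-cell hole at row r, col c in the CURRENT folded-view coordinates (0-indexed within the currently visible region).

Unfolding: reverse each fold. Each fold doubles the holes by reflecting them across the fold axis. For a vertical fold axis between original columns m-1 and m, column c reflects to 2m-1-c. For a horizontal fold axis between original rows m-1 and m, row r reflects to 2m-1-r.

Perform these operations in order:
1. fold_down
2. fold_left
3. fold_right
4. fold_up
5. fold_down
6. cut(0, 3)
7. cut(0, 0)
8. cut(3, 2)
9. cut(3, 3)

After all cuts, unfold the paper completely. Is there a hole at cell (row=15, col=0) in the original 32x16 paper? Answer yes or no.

Op 1 fold_down: fold axis h@16; visible region now rows[16,32) x cols[0,16) = 16x16
Op 2 fold_left: fold axis v@8; visible region now rows[16,32) x cols[0,8) = 16x8
Op 3 fold_right: fold axis v@4; visible region now rows[16,32) x cols[4,8) = 16x4
Op 4 fold_up: fold axis h@24; visible region now rows[16,24) x cols[4,8) = 8x4
Op 5 fold_down: fold axis h@20; visible region now rows[20,24) x cols[4,8) = 4x4
Op 6 cut(0, 3): punch at orig (20,7); cuts so far [(20, 7)]; region rows[20,24) x cols[4,8) = 4x4
Op 7 cut(0, 0): punch at orig (20,4); cuts so far [(20, 4), (20, 7)]; region rows[20,24) x cols[4,8) = 4x4
Op 8 cut(3, 2): punch at orig (23,6); cuts so far [(20, 4), (20, 7), (23, 6)]; region rows[20,24) x cols[4,8) = 4x4
Op 9 cut(3, 3): punch at orig (23,7); cuts so far [(20, 4), (20, 7), (23, 6), (23, 7)]; region rows[20,24) x cols[4,8) = 4x4
Unfold 1 (reflect across h@20): 8 holes -> [(16, 6), (16, 7), (19, 4), (19, 7), (20, 4), (20, 7), (23, 6), (23, 7)]
Unfold 2 (reflect across h@24): 16 holes -> [(16, 6), (16, 7), (19, 4), (19, 7), (20, 4), (20, 7), (23, 6), (23, 7), (24, 6), (24, 7), (27, 4), (27, 7), (28, 4), (28, 7), (31, 6), (31, 7)]
Unfold 3 (reflect across v@4): 32 holes -> [(16, 0), (16, 1), (16, 6), (16, 7), (19, 0), (19, 3), (19, 4), (19, 7), (20, 0), (20, 3), (20, 4), (20, 7), (23, 0), (23, 1), (23, 6), (23, 7), (24, 0), (24, 1), (24, 6), (24, 7), (27, 0), (27, 3), (27, 4), (27, 7), (28, 0), (28, 3), (28, 4), (28, 7), (31, 0), (31, 1), (31, 6), (31, 7)]
Unfold 4 (reflect across v@8): 64 holes -> [(16, 0), (16, 1), (16, 6), (16, 7), (16, 8), (16, 9), (16, 14), (16, 15), (19, 0), (19, 3), (19, 4), (19, 7), (19, 8), (19, 11), (19, 12), (19, 15), (20, 0), (20, 3), (20, 4), (20, 7), (20, 8), (20, 11), (20, 12), (20, 15), (23, 0), (23, 1), (23, 6), (23, 7), (23, 8), (23, 9), (23, 14), (23, 15), (24, 0), (24, 1), (24, 6), (24, 7), (24, 8), (24, 9), (24, 14), (24, 15), (27, 0), (27, 3), (27, 4), (27, 7), (27, 8), (27, 11), (27, 12), (27, 15), (28, 0), (28, 3), (28, 4), (28, 7), (28, 8), (28, 11), (28, 12), (28, 15), (31, 0), (31, 1), (31, 6), (31, 7), (31, 8), (31, 9), (31, 14), (31, 15)]
Unfold 5 (reflect across h@16): 128 holes -> [(0, 0), (0, 1), (0, 6), (0, 7), (0, 8), (0, 9), (0, 14), (0, 15), (3, 0), (3, 3), (3, 4), (3, 7), (3, 8), (3, 11), (3, 12), (3, 15), (4, 0), (4, 3), (4, 4), (4, 7), (4, 8), (4, 11), (4, 12), (4, 15), (7, 0), (7, 1), (7, 6), (7, 7), (7, 8), (7, 9), (7, 14), (7, 15), (8, 0), (8, 1), (8, 6), (8, 7), (8, 8), (8, 9), (8, 14), (8, 15), (11, 0), (11, 3), (11, 4), (11, 7), (11, 8), (11, 11), (11, 12), (11, 15), (12, 0), (12, 3), (12, 4), (12, 7), (12, 8), (12, 11), (12, 12), (12, 15), (15, 0), (15, 1), (15, 6), (15, 7), (15, 8), (15, 9), (15, 14), (15, 15), (16, 0), (16, 1), (16, 6), (16, 7), (16, 8), (16, 9), (16, 14), (16, 15), (19, 0), (19, 3), (19, 4), (19, 7), (19, 8), (19, 11), (19, 12), (19, 15), (20, 0), (20, 3), (20, 4), (20, 7), (20, 8), (20, 11), (20, 12), (20, 15), (23, 0), (23, 1), (23, 6), (23, 7), (23, 8), (23, 9), (23, 14), (23, 15), (24, 0), (24, 1), (24, 6), (24, 7), (24, 8), (24, 9), (24, 14), (24, 15), (27, 0), (27, 3), (27, 4), (27, 7), (27, 8), (27, 11), (27, 12), (27, 15), (28, 0), (28, 3), (28, 4), (28, 7), (28, 8), (28, 11), (28, 12), (28, 15), (31, 0), (31, 1), (31, 6), (31, 7), (31, 8), (31, 9), (31, 14), (31, 15)]
Holes: [(0, 0), (0, 1), (0, 6), (0, 7), (0, 8), (0, 9), (0, 14), (0, 15), (3, 0), (3, 3), (3, 4), (3, 7), (3, 8), (3, 11), (3, 12), (3, 15), (4, 0), (4, 3), (4, 4), (4, 7), (4, 8), (4, 11), (4, 12), (4, 15), (7, 0), (7, 1), (7, 6), (7, 7), (7, 8), (7, 9), (7, 14), (7, 15), (8, 0), (8, 1), (8, 6), (8, 7), (8, 8), (8, 9), (8, 14), (8, 15), (11, 0), (11, 3), (11, 4), (11, 7), (11, 8), (11, 11), (11, 12), (11, 15), (12, 0), (12, 3), (12, 4), (12, 7), (12, 8), (12, 11), (12, 12), (12, 15), (15, 0), (15, 1), (15, 6), (15, 7), (15, 8), (15, 9), (15, 14), (15, 15), (16, 0), (16, 1), (16, 6), (16, 7), (16, 8), (16, 9), (16, 14), (16, 15), (19, 0), (19, 3), (19, 4), (19, 7), (19, 8), (19, 11), (19, 12), (19, 15), (20, 0), (20, 3), (20, 4), (20, 7), (20, 8), (20, 11), (20, 12), (20, 15), (23, 0), (23, 1), (23, 6), (23, 7), (23, 8), (23, 9), (23, 14), (23, 15), (24, 0), (24, 1), (24, 6), (24, 7), (24, 8), (24, 9), (24, 14), (24, 15), (27, 0), (27, 3), (27, 4), (27, 7), (27, 8), (27, 11), (27, 12), (27, 15), (28, 0), (28, 3), (28, 4), (28, 7), (28, 8), (28, 11), (28, 12), (28, 15), (31, 0), (31, 1), (31, 6), (31, 7), (31, 8), (31, 9), (31, 14), (31, 15)]

Answer: yes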